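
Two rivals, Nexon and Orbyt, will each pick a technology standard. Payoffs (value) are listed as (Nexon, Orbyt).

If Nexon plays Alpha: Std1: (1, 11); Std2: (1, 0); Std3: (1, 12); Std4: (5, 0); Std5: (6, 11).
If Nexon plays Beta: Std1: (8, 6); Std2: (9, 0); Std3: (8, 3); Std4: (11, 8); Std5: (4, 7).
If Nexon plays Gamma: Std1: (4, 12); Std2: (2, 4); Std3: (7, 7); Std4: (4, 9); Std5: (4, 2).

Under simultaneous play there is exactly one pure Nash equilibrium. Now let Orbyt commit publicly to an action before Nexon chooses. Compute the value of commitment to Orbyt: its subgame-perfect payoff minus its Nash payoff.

3

Solve by backward induction (Orbyt leads).
- Std1 → Nexon plays Beta (best of 1, 8, 4); Orbyt gets 6.
- Std2 → Nexon plays Beta (best of 1, 9, 2); Orbyt gets 0.
- Std3 → Nexon plays Beta (best of 1, 8, 7); Orbyt gets 3.
- Std4 → Nexon plays Beta (best of 5, 11, 4); Orbyt gets 8.
- Std5 → Nexon plays Alpha (best of 6, 4, 4); Orbyt gets 11.
Orbyt's induced payoffs are 6, 0, 3, 8, 11, so Orbyt commits to Std5. Subgame-perfect outcome: (Alpha, Std5) with payoffs (6, 11).
Now find the simultaneous Nash equilibrium.
Nexon's best replies: Std1→Beta; Std2→Beta; Std3→Beta; Std4→Beta; Std5→Alpha.
Orbyt's best replies: Alpha→Std3; Beta→Std4; Gamma→Std1.
Only (Beta, Std4) has each player best-responding; Nash payoffs (11, 8).
Orbyt's commitment gain: 11 − 8 = 3.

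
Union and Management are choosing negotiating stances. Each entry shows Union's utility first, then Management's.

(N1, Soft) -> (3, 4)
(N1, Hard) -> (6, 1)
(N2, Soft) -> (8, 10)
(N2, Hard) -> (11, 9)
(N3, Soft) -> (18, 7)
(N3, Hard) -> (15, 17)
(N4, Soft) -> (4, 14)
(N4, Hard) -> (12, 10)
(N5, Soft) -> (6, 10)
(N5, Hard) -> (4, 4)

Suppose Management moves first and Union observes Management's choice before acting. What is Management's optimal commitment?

Work backward from Union's decision.
- Soft: BR = N3, leader payoff 7.
- Hard: BR = N3, leader payoff 17.
Maximizing over 7, 17, Management chooses Hard. Subgame-perfect outcome: (N3, Hard) with payoffs (15, 17).

Hard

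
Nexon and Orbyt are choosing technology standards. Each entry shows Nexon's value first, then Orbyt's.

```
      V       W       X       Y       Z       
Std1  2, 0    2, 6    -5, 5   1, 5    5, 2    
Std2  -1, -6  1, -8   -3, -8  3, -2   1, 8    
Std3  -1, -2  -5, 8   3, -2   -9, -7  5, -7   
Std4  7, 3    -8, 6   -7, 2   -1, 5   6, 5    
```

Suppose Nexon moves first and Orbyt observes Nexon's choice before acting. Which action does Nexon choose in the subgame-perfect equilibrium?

Work backward from Orbyt's decision.
- Std1 → Orbyt plays W (best of 0, 6, 5, 5, 2); Nexon gets 2.
- Std2 → Orbyt plays Z (best of -6, -8, -8, -2, 8); Nexon gets 1.
- Std3 → Orbyt plays W (best of -2, 8, -2, -7, -7); Nexon gets -5.
- Std4 → Orbyt plays W (best of 3, 6, 2, 5, 5); Nexon gets -8.
Nexon's induced payoffs are 2, 1, -5, -8, so Nexon commits to Std1. Subgame-perfect outcome: (Std1, W) with payoffs (2, 6).

Std1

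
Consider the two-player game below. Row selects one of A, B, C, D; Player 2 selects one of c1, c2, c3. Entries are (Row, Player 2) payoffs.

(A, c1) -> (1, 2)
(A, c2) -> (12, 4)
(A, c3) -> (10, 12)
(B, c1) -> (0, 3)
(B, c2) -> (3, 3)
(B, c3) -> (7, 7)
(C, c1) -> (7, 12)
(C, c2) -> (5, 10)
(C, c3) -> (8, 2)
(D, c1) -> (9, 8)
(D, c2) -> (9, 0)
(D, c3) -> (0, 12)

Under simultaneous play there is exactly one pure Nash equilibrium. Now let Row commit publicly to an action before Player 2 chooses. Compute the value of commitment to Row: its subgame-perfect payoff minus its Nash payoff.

Work backward from Player 2's decision.
- A → Player 2 plays c3 (best of 2, 4, 12); Row gets 10.
- B → Player 2 plays c3 (best of 3, 3, 7); Row gets 7.
- C → Player 2 plays c1 (best of 12, 10, 2); Row gets 7.
- D → Player 2 plays c3 (best of 8, 0, 12); Row gets 0.
Among 10, 7, 7, 0, the best is 10 at A. Subgame-perfect outcome: (A, c3) with payoffs (10, 12).
For the simultaneous game, intersect best replies.
Row's best replies: c1→D; c2→A; c3→A.
Player 2's best replies: A→c3; B→c3; C→c1; D→c3.
The unique mutual best reply is (A, c3), giving (10, 12).
Row's commitment gain: 10 − 10 = 0.

0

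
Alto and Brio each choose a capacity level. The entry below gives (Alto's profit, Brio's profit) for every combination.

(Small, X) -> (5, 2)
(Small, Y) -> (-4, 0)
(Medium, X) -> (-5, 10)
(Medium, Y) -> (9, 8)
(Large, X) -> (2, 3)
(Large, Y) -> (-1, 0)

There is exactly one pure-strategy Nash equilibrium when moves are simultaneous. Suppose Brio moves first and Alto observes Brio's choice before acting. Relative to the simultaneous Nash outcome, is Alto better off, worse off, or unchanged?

Solve by backward induction (Brio leads).
- X: BR = Small, leader payoff 2.
- Y: BR = Medium, leader payoff 8.
Among 2, 8, the best is 8 at Y. Subgame-perfect outcome: (Medium, Y) with payoffs (9, 8).
For the simultaneous game, intersect best replies.
Alto's best replies: X→Small; Y→Medium.
Brio's best replies: Small→X; Medium→X; Large→X.
The unique mutual best reply is (Small, X), giving (5, 2).
Alto earns 9 sequentially versus 5 at the Nash outcome: better off.

better off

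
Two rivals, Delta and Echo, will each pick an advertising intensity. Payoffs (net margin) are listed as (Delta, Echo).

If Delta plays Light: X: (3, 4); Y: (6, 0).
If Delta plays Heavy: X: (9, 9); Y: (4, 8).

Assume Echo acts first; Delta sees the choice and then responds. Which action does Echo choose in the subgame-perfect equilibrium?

Work backward from Delta's decision.
- X: BR = Heavy, leader payoff 9.
- Y: BR = Light, leader payoff 0.
Maximizing over 9, 0, Echo chooses X. Subgame-perfect outcome: (Heavy, X) with payoffs (9, 9).

X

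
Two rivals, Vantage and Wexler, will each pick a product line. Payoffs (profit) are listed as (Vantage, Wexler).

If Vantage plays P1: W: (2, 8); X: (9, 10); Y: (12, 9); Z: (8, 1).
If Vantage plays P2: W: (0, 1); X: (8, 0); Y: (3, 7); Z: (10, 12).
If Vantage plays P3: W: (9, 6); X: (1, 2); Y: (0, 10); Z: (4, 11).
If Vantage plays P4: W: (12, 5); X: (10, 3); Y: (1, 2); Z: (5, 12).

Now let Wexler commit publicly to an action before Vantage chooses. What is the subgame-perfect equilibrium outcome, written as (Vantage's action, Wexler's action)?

Vantage best-responds to each possible Wexler move:
- W → Vantage plays P4 (best of 2, 0, 9, 12); Wexler gets 5.
- X → Vantage plays P4 (best of 9, 8, 1, 10); Wexler gets 3.
- Y → Vantage plays P1 (best of 12, 3, 0, 1); Wexler gets 9.
- Z → Vantage plays P2 (best of 8, 10, 4, 5); Wexler gets 12.
Maximizing over 5, 3, 9, 12, Wexler chooses Z. Subgame-perfect outcome: (P2, Z) with payoffs (10, 12).

(P2, Z)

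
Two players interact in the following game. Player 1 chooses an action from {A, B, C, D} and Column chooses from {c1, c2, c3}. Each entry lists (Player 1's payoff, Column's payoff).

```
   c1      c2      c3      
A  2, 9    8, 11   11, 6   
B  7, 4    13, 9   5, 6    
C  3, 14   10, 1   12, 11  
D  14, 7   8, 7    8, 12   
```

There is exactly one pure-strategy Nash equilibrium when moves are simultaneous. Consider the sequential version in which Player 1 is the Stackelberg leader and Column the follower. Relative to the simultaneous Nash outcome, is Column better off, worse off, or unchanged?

unchanged

Backward induction with Player 1 moving first.
- A: Column compares 9, 11, 6 and picks c2; Player 1 would get 8.
- B: Column compares 4, 9, 6 and picks c2; Player 1 would get 13.
- C: Column compares 14, 1, 11 and picks c1; Player 1 would get 3.
- D: Column compares 7, 7, 12 and picks c3; Player 1 would get 8.
Player 1's induced payoffs are 8, 13, 3, 8, so Player 1 commits to B. Subgame-perfect outcome: (B, c2) with payoffs (13, 9).
Now find the simultaneous Nash equilibrium.
Player 1's best replies: c1→D; c2→B; c3→C.
Column's best replies: A→c2; B→c2; C→c1; D→c3.
Only (B, c2) has each player best-responding; Nash payoffs (13, 9).
Column earns 9 sequentially versus 9 at the Nash outcome: unchanged.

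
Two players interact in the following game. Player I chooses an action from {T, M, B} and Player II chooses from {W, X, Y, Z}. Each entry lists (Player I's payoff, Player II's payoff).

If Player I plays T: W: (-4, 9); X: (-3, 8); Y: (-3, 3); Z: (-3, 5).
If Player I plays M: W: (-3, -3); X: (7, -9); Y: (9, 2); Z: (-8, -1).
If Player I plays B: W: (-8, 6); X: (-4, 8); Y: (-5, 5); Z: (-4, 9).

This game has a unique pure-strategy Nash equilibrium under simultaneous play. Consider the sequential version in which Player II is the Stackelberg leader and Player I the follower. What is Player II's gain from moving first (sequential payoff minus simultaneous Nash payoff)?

Work backward from Player I's decision.
- W: Player I compares -4, -3, -8 and picks M; Player II would get -3.
- X: Player I compares -3, 7, -4 and picks M; Player II would get -9.
- Y: Player I compares -3, 9, -5 and picks M; Player II would get 2.
- Z: Player I compares -3, -8, -4 and picks T; Player II would get 5.
Player II's induced payoffs are -3, -9, 2, 5, so Player II commits to Z. Subgame-perfect outcome: (T, Z) with payoffs (-3, 5).
Now find the simultaneous Nash equilibrium.
Player I's best replies: W→M; X→M; Y→M; Z→T.
Player II's best replies: T→W; M→Y; B→Z.
Only (M, Y) has each player best-responding; Nash payoffs (9, 2).
Player II's commitment gain: 5 − 2 = 3.

3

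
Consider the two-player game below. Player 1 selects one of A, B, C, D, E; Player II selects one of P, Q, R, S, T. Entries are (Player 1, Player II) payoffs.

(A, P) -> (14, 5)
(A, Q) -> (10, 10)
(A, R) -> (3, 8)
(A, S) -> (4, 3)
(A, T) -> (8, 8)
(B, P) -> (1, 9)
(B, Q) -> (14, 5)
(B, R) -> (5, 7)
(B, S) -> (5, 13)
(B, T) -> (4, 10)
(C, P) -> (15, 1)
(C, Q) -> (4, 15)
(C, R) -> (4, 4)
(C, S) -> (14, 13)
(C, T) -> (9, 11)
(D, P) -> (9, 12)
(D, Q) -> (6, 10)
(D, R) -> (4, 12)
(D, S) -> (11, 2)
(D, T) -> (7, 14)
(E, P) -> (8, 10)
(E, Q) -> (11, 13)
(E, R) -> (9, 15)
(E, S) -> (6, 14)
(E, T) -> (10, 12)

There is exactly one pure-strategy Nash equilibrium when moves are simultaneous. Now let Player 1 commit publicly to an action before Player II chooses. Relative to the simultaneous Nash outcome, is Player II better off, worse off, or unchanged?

Solve by backward induction (Player 1 leads).
- A: Player II compares 5, 10, 8, 3, 8 and picks Q; Player 1 would get 10.
- B: Player II compares 9, 5, 7, 13, 10 and picks S; Player 1 would get 5.
- C: Player II compares 1, 15, 4, 13, 11 and picks Q; Player 1 would get 4.
- D: Player II compares 12, 10, 12, 2, 14 and picks T; Player 1 would get 7.
- E: Player II compares 10, 13, 15, 14, 12 and picks R; Player 1 would get 9.
Player 1's induced payoffs are 10, 5, 4, 7, 9, so Player 1 commits to A. Subgame-perfect outcome: (A, Q) with payoffs (10, 10).
Under simultaneous play:
Player 1's best replies: P→C; Q→B; R→E; S→C; T→E.
Player II's best replies: A→Q; B→S; C→Q; D→T; E→R.
Only (E, R) has each player best-responding; Nash payoffs (9, 15).
Player II earns 10 sequentially versus 15 at the Nash outcome: worse off.

worse off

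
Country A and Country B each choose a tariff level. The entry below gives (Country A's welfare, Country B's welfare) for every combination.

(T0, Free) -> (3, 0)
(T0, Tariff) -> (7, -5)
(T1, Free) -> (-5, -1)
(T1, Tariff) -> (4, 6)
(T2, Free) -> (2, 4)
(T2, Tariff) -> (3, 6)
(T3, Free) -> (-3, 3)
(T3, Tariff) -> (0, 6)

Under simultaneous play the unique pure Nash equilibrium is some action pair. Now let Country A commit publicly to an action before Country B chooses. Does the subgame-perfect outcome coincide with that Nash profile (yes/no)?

no

Work backward from Country B's decision.
- T0: Country B compares 0, -5 and picks Free; Country A would get 3.
- T1: Country B compares -1, 6 and picks Tariff; Country A would get 4.
- T2: Country B compares 4, 6 and picks Tariff; Country A would get 3.
- T3: Country B compares 3, 6 and picks Tariff; Country A would get 0.
Country A's induced payoffs are 3, 4, 3, 0, so Country A commits to T1. Subgame-perfect outcome: (T1, Tariff) with payoffs (4, 6).
Under simultaneous play:
Country A's best replies: Free→T0; Tariff→T0.
Country B's best replies: T0→Free; T1→Tariff; T2→Tariff; T3→Tariff.
Only (T0, Free) has each player best-responding; Nash payoffs (3, 0).
Sequential outcome (T1, Tariff) differs from the Nash profile (T0, Free).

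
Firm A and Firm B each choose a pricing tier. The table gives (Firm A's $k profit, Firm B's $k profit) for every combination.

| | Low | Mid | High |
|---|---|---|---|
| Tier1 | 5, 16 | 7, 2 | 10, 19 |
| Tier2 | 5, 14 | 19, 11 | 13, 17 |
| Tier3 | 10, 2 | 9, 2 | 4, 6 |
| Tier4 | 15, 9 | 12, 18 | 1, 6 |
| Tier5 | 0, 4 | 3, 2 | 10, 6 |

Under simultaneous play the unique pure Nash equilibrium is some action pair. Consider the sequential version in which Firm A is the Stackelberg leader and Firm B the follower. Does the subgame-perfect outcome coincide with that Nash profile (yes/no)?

Backward induction with Firm A moving first.
- Tier1 → Firm B plays High (best of 16, 2, 19); Firm A gets 10.
- Tier2 → Firm B plays High (best of 14, 11, 17); Firm A gets 13.
- Tier3 → Firm B plays High (best of 2, 2, 6); Firm A gets 4.
- Tier4 → Firm B plays Mid (best of 9, 18, 6); Firm A gets 12.
- Tier5 → Firm B plays High (best of 4, 2, 6); Firm A gets 10.
Maximizing over 10, 13, 4, 12, 10, Firm A chooses Tier2. Subgame-perfect outcome: (Tier2, High) with payoffs (13, 17).
Under simultaneous play:
Firm A's best replies: Low→Tier4; Mid→Tier2; High→Tier2.
Firm B's best replies: Tier1→High; Tier2→High; Tier3→High; Tier4→Mid; Tier5→High.
The unique mutual best reply is (Tier2, High), giving (13, 17).
Sequential outcome (Tier2, High) coincides with the Nash profile (Tier2, High).

yes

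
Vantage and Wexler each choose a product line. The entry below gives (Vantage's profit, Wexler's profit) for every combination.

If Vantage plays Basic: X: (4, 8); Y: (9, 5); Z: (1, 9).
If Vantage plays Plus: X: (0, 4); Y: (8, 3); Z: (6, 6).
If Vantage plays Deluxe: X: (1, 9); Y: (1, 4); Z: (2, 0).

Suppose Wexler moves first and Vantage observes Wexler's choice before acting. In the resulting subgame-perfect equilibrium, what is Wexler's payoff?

Solve by backward induction (Wexler leads).
- X → Vantage plays Basic (best of 4, 0, 1); Wexler gets 8.
- Y → Vantage plays Basic (best of 9, 8, 1); Wexler gets 5.
- Z → Vantage plays Plus (best of 1, 6, 2); Wexler gets 6.
Maximizing over 8, 5, 6, Wexler chooses X. Subgame-perfect outcome: (Basic, X) with payoffs (4, 8).

8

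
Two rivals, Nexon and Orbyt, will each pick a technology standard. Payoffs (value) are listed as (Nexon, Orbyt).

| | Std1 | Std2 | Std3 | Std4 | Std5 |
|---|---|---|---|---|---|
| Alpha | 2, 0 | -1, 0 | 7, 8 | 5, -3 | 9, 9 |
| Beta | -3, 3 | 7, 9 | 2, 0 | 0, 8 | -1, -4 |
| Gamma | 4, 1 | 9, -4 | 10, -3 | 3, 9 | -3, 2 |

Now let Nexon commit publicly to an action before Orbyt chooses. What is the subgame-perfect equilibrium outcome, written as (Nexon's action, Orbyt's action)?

Work backward from Orbyt's decision.
- Alpha: Orbyt compares 0, 0, 8, -3, 9 and picks Std5; Nexon would get 9.
- Beta: Orbyt compares 3, 9, 0, 8, -4 and picks Std2; Nexon would get 7.
- Gamma: Orbyt compares 1, -4, -3, 9, 2 and picks Std4; Nexon would get 3.
Maximizing over 9, 7, 3, Nexon chooses Alpha. Subgame-perfect outcome: (Alpha, Std5) with payoffs (9, 9).

(Alpha, Std5)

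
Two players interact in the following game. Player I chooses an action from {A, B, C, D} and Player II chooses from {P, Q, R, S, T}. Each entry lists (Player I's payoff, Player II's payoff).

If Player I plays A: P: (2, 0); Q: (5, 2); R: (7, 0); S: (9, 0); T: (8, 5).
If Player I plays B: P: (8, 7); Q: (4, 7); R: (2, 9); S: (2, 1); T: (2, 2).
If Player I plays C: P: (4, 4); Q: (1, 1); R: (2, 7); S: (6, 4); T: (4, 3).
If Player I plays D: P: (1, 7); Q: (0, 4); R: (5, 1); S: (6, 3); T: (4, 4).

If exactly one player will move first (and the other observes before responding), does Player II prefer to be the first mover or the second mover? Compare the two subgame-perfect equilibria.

first

If Player I leads: Player II's best replies are A→T, B→R, C→R, D→P; Player I's induced payoffs 8, 2, 2, 1; outcome (A, T), payoffs (8, 5).
If Player II leads: Player I's best replies are P→B, Q→A, R→A, S→A, T→A; Player II's induced payoffs 7, 2, 0, 0, 5; outcome (B, P), payoffs (8, 7).
Player II gets 7 moving first and 5 moving second, so Player II prefers to move first.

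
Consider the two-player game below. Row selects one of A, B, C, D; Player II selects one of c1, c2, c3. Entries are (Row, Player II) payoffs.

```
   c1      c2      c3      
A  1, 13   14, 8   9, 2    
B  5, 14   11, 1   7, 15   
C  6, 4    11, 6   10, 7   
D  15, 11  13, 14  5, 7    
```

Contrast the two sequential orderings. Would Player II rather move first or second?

If Row leads: Player II's best replies are A→c1, B→c3, C→c3, D→c2; Row's induced payoffs 1, 7, 10, 13; outcome (D, c2), payoffs (13, 14).
If Player II leads: Row's best replies are c1→D, c2→A, c3→C; Player II's induced payoffs 11, 8, 7; outcome (D, c1), payoffs (15, 11).
Player II gets 11 moving first and 14 moving second, so Player II prefers to move second.

second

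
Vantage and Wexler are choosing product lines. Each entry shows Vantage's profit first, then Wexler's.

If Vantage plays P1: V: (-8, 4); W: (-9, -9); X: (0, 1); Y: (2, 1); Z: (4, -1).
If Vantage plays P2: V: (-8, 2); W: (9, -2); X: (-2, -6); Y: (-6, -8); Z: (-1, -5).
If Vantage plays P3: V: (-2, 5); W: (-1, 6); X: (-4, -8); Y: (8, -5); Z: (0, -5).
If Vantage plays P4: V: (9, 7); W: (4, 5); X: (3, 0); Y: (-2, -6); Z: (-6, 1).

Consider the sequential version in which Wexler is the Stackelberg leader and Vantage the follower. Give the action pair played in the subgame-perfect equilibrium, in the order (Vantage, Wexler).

Backward induction with Wexler moving first.
- V: Vantage compares -8, -8, -2, 9 and picks P4; Wexler would get 7.
- W: Vantage compares -9, 9, -1, 4 and picks P2; Wexler would get -2.
- X: Vantage compares 0, -2, -4, 3 and picks P4; Wexler would get 0.
- Y: Vantage compares 2, -6, 8, -2 and picks P3; Wexler would get -5.
- Z: Vantage compares 4, -1, 0, -6 and picks P1; Wexler would get -1.
Wexler's induced payoffs are 7, -2, 0, -5, -1, so Wexler commits to V. Subgame-perfect outcome: (P4, V) with payoffs (9, 7).

(P4, V)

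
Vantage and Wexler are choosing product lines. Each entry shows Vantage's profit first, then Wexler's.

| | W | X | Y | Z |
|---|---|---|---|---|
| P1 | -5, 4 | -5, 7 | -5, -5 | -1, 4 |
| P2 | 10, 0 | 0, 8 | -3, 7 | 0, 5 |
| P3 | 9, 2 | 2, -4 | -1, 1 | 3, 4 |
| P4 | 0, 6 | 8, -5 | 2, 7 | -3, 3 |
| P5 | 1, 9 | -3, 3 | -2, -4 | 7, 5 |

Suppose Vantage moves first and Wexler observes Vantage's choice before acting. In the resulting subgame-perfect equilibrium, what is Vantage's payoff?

3

Wexler best-responds to each possible Vantage move:
- P1: BR = X, leader payoff -5.
- P2: BR = X, leader payoff 0.
- P3: BR = Z, leader payoff 3.
- P4: BR = Y, leader payoff 2.
- P5: BR = W, leader payoff 1.
Maximizing over -5, 0, 3, 2, 1, Vantage chooses P3. Subgame-perfect outcome: (P3, Z) with payoffs (3, 4).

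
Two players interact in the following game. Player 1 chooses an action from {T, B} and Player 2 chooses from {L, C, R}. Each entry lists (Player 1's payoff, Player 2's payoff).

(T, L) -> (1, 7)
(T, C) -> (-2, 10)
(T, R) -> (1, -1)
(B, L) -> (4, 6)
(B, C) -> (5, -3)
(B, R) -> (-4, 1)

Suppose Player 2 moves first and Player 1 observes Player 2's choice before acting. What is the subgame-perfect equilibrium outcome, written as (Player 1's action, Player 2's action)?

Backward induction with Player 2 moving first.
- L: Player 1 compares 1, 4 and picks B; Player 2 would get 6.
- C: Player 1 compares -2, 5 and picks B; Player 2 would get -3.
- R: Player 1 compares 1, -4 and picks T; Player 2 would get -1.
Among 6, -3, -1, the best is 6 at L. Subgame-perfect outcome: (B, L) with payoffs (4, 6).

(B, L)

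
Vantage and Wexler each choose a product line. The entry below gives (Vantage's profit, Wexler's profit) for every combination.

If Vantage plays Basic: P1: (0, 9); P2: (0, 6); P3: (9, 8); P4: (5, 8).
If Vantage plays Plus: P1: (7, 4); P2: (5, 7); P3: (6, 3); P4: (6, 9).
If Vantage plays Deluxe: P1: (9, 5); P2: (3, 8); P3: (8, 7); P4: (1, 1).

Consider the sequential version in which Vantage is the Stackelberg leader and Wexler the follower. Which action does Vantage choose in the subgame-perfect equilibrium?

Wexler best-responds to each possible Vantage move:
- Basic → Wexler plays P1 (best of 9, 6, 8, 8); Vantage gets 0.
- Plus → Wexler plays P4 (best of 4, 7, 3, 9); Vantage gets 6.
- Deluxe → Wexler plays P2 (best of 5, 8, 7, 1); Vantage gets 3.
Maximizing over 0, 6, 3, Vantage chooses Plus. Subgame-perfect outcome: (Plus, P4) with payoffs (6, 9).

Plus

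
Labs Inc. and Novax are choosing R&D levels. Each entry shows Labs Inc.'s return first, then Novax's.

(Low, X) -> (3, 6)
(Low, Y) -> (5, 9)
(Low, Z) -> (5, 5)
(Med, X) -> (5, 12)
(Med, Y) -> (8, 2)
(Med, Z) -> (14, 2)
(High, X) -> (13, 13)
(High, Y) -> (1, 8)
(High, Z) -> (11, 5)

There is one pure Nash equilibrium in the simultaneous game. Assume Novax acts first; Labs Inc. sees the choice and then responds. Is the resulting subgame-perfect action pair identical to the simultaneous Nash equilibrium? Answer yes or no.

Labs Inc. best-responds to each possible Novax move:
- X: BR = High, leader payoff 13.
- Y: BR = Med, leader payoff 2.
- Z: BR = Med, leader payoff 2.
Maximizing over 13, 2, 2, Novax chooses X. Subgame-perfect outcome: (High, X) with payoffs (13, 13).
Under simultaneous play:
Labs Inc.'s best replies: X→High; Y→Med; Z→Med.
Novax's best replies: Low→Y; Med→X; High→X.
Only (High, X) has each player best-responding; Nash payoffs (13, 13).
Sequential outcome (High, X) coincides with the Nash profile (High, X).

yes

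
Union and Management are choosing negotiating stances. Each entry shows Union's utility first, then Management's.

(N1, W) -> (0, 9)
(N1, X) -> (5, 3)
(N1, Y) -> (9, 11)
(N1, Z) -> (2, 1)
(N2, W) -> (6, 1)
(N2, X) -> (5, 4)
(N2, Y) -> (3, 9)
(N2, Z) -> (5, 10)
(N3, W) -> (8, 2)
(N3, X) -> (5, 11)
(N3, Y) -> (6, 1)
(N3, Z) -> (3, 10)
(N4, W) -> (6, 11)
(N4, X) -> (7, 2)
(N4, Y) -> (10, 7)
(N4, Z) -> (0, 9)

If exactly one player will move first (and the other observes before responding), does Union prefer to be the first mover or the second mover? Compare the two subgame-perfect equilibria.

first

If Union leads: Management's best replies are N1→Y, N2→Z, N3→X, N4→W; Union's induced payoffs 9, 5, 5, 6; outcome (N1, Y), payoffs (9, 11).
If Management leads: Union's best replies are W→N3, X→N4, Y→N4, Z→N2; Management's induced payoffs 2, 2, 7, 10; outcome (N2, Z), payoffs (5, 10).
Union gets 9 moving first and 5 moving second, so Union prefers to move first.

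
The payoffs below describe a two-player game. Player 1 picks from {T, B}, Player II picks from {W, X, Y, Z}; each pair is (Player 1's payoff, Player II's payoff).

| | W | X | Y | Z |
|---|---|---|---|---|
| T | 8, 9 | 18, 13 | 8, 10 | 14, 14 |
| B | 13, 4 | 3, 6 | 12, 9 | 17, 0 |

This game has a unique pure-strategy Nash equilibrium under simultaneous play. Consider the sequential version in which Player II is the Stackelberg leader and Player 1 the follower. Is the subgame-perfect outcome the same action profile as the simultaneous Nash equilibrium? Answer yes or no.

Player 1 best-responds to each possible Player II move:
- W: Player 1 compares 8, 13 and picks B; Player II would get 4.
- X: Player 1 compares 18, 3 and picks T; Player II would get 13.
- Y: Player 1 compares 8, 12 and picks B; Player II would get 9.
- Z: Player 1 compares 14, 17 and picks B; Player II would get 0.
Among 4, 13, 9, 0, the best is 13 at X. Subgame-perfect outcome: (T, X) with payoffs (18, 13).
Now find the simultaneous Nash equilibrium.
Player 1's best replies: W→B; X→T; Y→B; Z→B.
Player II's best replies: T→Z; B→Y.
The unique mutual best reply is (B, Y), giving (12, 9).
Sequential outcome (T, X) differs from the Nash profile (B, Y).

no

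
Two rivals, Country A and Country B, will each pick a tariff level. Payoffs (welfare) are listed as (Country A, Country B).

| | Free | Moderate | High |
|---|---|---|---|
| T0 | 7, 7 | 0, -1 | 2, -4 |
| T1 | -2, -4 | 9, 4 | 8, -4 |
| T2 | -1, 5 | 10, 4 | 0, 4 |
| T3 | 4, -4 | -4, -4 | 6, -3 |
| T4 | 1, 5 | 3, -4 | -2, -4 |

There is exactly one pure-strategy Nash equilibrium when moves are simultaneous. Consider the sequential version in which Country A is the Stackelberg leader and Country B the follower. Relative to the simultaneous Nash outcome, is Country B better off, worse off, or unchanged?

worse off

Country B best-responds to each possible Country A move:
- T0 → Country B plays Free (best of 7, -1, -4); Country A gets 7.
- T1 → Country B plays Moderate (best of -4, 4, -4); Country A gets 9.
- T2 → Country B plays Free (best of 5, 4, 4); Country A gets -1.
- T3 → Country B plays High (best of -4, -4, -3); Country A gets 6.
- T4 → Country B plays Free (best of 5, -4, -4); Country A gets 1.
Maximizing over 7, 9, -1, 6, 1, Country A chooses T1. Subgame-perfect outcome: (T1, Moderate) with payoffs (9, 4).
Under simultaneous play:
Country A's best replies: Free→T0; Moderate→T2; High→T1.
Country B's best replies: T0→Free; T1→Moderate; T2→Free; T3→High; T4→Free.
The unique mutual best reply is (T0, Free), giving (7, 7).
Country B earns 4 sequentially versus 7 at the Nash outcome: worse off.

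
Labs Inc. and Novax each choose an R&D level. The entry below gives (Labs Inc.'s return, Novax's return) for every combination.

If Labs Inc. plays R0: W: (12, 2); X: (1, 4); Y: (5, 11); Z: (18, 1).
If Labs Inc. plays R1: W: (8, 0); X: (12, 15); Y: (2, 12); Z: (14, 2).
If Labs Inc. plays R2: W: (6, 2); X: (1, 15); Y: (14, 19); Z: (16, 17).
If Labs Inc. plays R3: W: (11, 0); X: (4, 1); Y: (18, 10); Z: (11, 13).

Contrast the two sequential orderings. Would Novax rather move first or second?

second

If Labs Inc. leads: Novax's best replies are R0→Y, R1→X, R2→Y, R3→Z; Labs Inc.'s induced payoffs 5, 12, 14, 11; outcome (R2, Y), payoffs (14, 19).
If Novax leads: Labs Inc.'s best replies are W→R0, X→R1, Y→R3, Z→R0; Novax's induced payoffs 2, 15, 10, 1; outcome (R1, X), payoffs (12, 15).
Novax gets 15 moving first and 19 moving second, so Novax prefers to move second.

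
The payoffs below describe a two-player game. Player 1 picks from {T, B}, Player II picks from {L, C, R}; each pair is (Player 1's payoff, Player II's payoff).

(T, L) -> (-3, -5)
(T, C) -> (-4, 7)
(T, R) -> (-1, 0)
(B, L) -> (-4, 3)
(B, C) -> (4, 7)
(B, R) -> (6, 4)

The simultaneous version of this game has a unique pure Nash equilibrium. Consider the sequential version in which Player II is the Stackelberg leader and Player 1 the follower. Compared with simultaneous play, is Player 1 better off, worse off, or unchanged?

Player 1 best-responds to each possible Player II move:
- L: BR = T, leader payoff -5.
- C: BR = B, leader payoff 7.
- R: BR = B, leader payoff 4.
Maximizing over -5, 7, 4, Player II chooses C. Subgame-perfect outcome: (B, C) with payoffs (4, 7).
Under simultaneous play:
Player 1's best replies: L→T; C→B; R→B.
Player II's best replies: T→C; B→C.
The unique mutual best reply is (B, C), giving (4, 7).
Player 1 earns 4 sequentially versus 4 at the Nash outcome: unchanged.

unchanged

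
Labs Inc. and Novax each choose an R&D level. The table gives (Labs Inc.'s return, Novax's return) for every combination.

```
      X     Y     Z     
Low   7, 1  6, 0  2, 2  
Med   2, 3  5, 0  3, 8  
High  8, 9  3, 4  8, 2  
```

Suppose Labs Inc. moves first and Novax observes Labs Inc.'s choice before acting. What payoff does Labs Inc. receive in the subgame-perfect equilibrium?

Work backward from Novax's decision.
- Low: Novax compares 1, 0, 2 and picks Z; Labs Inc. would get 2.
- Med: Novax compares 3, 0, 8 and picks Z; Labs Inc. would get 3.
- High: Novax compares 9, 4, 2 and picks X; Labs Inc. would get 8.
Labs Inc.'s induced payoffs are 2, 3, 8, so Labs Inc. commits to High. Subgame-perfect outcome: (High, X) with payoffs (8, 9).

8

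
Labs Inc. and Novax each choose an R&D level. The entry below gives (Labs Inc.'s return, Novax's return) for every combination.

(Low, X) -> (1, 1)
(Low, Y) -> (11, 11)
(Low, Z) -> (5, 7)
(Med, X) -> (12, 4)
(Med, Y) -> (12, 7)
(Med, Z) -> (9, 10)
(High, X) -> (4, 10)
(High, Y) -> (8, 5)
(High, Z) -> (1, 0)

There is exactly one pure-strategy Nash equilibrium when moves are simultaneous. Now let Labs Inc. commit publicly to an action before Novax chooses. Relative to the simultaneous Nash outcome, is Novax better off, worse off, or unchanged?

Backward induction with Labs Inc. moving first.
- Low → Novax plays Y (best of 1, 11, 7); Labs Inc. gets 11.
- Med → Novax plays Z (best of 4, 7, 10); Labs Inc. gets 9.
- High → Novax plays X (best of 10, 5, 0); Labs Inc. gets 4.
Labs Inc.'s induced payoffs are 11, 9, 4, so Labs Inc. commits to Low. Subgame-perfect outcome: (Low, Y) with payoffs (11, 11).
For the simultaneous game, intersect best replies.
Labs Inc.'s best replies: X→Med; Y→Med; Z→Med.
Novax's best replies: Low→Y; Med→Z; High→X.
Only (Med, Z) has each player best-responding; Nash payoffs (9, 10).
Novax earns 11 sequentially versus 10 at the Nash outcome: better off.

better off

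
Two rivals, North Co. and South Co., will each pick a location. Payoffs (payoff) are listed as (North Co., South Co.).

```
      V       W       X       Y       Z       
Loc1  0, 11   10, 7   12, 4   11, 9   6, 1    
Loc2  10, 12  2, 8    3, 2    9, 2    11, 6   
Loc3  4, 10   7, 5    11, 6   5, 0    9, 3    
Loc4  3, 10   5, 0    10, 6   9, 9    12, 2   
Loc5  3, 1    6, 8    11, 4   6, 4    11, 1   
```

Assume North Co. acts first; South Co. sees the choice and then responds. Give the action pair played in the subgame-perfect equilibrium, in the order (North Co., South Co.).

Solve by backward induction (North Co. leads).
- Loc1: South Co. compares 11, 7, 4, 9, 1 and picks V; North Co. would get 0.
- Loc2: South Co. compares 12, 8, 2, 2, 6 and picks V; North Co. would get 10.
- Loc3: South Co. compares 10, 5, 6, 0, 3 and picks V; North Co. would get 4.
- Loc4: South Co. compares 10, 0, 6, 9, 2 and picks V; North Co. would get 3.
- Loc5: South Co. compares 1, 8, 4, 4, 1 and picks W; North Co. would get 6.
Among 0, 10, 4, 3, 6, the best is 10 at Loc2. Subgame-perfect outcome: (Loc2, V) with payoffs (10, 12).

(Loc2, V)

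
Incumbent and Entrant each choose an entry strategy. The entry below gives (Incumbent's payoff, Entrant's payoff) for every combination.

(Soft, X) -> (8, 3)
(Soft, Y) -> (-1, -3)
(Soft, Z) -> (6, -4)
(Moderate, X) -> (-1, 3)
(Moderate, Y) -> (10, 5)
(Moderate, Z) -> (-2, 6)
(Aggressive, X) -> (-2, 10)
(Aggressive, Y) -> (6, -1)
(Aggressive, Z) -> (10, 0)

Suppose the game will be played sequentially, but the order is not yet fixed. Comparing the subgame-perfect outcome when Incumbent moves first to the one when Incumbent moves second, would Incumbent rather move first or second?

If Incumbent leads: Entrant's best replies are Soft→X, Moderate→Z, Aggressive→X; Incumbent's induced payoffs 8, -2, -2; outcome (Soft, X), payoffs (8, 3).
If Entrant leads: Incumbent's best replies are X→Soft, Y→Moderate, Z→Aggressive; Entrant's induced payoffs 3, 5, 0; outcome (Moderate, Y), payoffs (10, 5).
Incumbent gets 8 moving first and 10 moving second, so Incumbent prefers to move second.

second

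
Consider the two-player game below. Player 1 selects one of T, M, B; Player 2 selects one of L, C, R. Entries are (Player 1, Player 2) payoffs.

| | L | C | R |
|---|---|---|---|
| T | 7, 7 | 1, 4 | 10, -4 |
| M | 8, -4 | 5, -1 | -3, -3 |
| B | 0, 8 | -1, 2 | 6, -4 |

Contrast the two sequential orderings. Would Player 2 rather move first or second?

second

If Player 1 leads: Player 2's best replies are T→L, M→C, B→L; Player 1's induced payoffs 7, 5, 0; outcome (T, L), payoffs (7, 7).
If Player 2 leads: Player 1's best replies are L→M, C→M, R→T; Player 2's induced payoffs -4, -1, -4; outcome (M, C), payoffs (5, -1).
Player 2 gets -1 moving first and 7 moving second, so Player 2 prefers to move second.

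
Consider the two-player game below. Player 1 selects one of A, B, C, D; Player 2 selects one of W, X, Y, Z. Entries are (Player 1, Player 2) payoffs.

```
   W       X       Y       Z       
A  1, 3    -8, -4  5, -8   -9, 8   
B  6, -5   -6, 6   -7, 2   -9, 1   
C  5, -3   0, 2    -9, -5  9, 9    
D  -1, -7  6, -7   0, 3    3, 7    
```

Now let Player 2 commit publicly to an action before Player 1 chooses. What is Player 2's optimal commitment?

Z

Player 1 best-responds to each possible Player 2 move:
- W: BR = B, leader payoff -5.
- X: BR = D, leader payoff -7.
- Y: BR = A, leader payoff -8.
- Z: BR = C, leader payoff 9.
Maximizing over -5, -7, -8, 9, Player 2 chooses Z. Subgame-perfect outcome: (C, Z) with payoffs (9, 9).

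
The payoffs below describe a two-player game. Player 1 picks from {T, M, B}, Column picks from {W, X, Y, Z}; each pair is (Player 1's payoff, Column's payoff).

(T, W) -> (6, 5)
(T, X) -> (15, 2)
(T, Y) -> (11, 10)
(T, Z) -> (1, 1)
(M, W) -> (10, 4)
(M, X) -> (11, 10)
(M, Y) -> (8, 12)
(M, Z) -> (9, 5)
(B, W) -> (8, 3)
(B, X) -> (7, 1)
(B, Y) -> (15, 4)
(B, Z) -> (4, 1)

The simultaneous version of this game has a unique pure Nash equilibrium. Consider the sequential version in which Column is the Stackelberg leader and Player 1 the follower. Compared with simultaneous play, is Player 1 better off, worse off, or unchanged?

worse off

Solve by backward induction (Column leads).
- W → Player 1 plays M (best of 6, 10, 8); Column gets 4.
- X → Player 1 plays T (best of 15, 11, 7); Column gets 2.
- Y → Player 1 plays B (best of 11, 8, 15); Column gets 4.
- Z → Player 1 plays M (best of 1, 9, 4); Column gets 5.
Column's induced payoffs are 4, 2, 4, 5, so Column commits to Z. Subgame-perfect outcome: (M, Z) with payoffs (9, 5).
For the simultaneous game, intersect best replies.
Player 1's best replies: W→M; X→T; Y→B; Z→M.
Column's best replies: T→Y; M→Y; B→Y.
The unique mutual best reply is (B, Y), giving (15, 4).
Player 1 earns 9 sequentially versus 15 at the Nash outcome: worse off.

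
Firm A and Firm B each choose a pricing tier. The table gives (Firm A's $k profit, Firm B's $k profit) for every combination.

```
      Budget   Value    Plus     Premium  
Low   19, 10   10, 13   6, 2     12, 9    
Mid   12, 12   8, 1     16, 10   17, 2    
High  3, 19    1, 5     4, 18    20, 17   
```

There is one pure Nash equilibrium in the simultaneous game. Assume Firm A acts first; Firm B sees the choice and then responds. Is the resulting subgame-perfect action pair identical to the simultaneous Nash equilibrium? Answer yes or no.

no

Solve by backward induction (Firm A leads).
- Low: Firm B compares 10, 13, 2, 9 and picks Value; Firm A would get 10.
- Mid: Firm B compares 12, 1, 10, 2 and picks Budget; Firm A would get 12.
- High: Firm B compares 19, 5, 18, 17 and picks Budget; Firm A would get 3.
Among 10, 12, 3, the best is 12 at Mid. Subgame-perfect outcome: (Mid, Budget) with payoffs (12, 12).
Now find the simultaneous Nash equilibrium.
Firm A's best replies: Budget→Low; Value→Low; Plus→Mid; Premium→High.
Firm B's best replies: Low→Value; Mid→Budget; High→Budget.
The unique mutual best reply is (Low, Value), giving (10, 13).
Sequential outcome (Mid, Budget) differs from the Nash profile (Low, Value).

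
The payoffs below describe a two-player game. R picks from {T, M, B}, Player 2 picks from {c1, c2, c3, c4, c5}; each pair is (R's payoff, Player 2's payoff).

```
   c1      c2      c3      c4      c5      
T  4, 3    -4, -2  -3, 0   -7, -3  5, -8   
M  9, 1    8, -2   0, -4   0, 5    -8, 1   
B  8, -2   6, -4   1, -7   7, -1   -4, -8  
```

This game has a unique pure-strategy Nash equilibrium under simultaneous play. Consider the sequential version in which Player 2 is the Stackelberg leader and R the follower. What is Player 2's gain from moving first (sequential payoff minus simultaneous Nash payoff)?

2

R best-responds to each possible Player 2 move:
- c1 → R plays M (best of 4, 9, 8); Player 2 gets 1.
- c2 → R plays M (best of -4, 8, 6); Player 2 gets -2.
- c3 → R plays B (best of -3, 0, 1); Player 2 gets -7.
- c4 → R plays B (best of -7, 0, 7); Player 2 gets -1.
- c5 → R plays T (best of 5, -8, -4); Player 2 gets -8.
Player 2's induced payoffs are 1, -2, -7, -1, -8, so Player 2 commits to c1. Subgame-perfect outcome: (M, c1) with payoffs (9, 1).
Now find the simultaneous Nash equilibrium.
R's best replies: c1→M; c2→M; c3→B; c4→B; c5→T.
Player 2's best replies: T→c1; M→c4; B→c4.
The unique mutual best reply is (B, c4), giving (7, -1).
Player 2's commitment gain: 1 − -1 = 2.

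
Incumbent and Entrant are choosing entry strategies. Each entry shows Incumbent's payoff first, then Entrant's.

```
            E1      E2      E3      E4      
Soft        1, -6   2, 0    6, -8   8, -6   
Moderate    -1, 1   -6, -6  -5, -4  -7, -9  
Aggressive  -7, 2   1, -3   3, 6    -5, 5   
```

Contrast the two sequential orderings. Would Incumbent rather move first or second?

If Incumbent leads: Entrant's best replies are Soft→E2, Moderate→E1, Aggressive→E3; Incumbent's induced payoffs 2, -1, 3; outcome (Aggressive, E3), payoffs (3, 6).
If Entrant leads: Incumbent's best replies are E1→Soft, E2→Soft, E3→Soft, E4→Soft; Entrant's induced payoffs -6, 0, -8, -6; outcome (Soft, E2), payoffs (2, 0).
Incumbent gets 3 moving first and 2 moving second, so Incumbent prefers to move first.

first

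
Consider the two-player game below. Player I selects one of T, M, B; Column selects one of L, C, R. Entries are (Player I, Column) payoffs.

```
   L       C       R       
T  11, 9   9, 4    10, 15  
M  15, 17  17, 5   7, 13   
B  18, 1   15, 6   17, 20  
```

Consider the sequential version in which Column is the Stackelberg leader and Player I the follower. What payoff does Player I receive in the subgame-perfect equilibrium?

Player I best-responds to each possible Column move:
- L: BR = B, leader payoff 1.
- C: BR = M, leader payoff 5.
- R: BR = B, leader payoff 20.
Column's induced payoffs are 1, 5, 20, so Column commits to R. Subgame-perfect outcome: (B, R) with payoffs (17, 20).

17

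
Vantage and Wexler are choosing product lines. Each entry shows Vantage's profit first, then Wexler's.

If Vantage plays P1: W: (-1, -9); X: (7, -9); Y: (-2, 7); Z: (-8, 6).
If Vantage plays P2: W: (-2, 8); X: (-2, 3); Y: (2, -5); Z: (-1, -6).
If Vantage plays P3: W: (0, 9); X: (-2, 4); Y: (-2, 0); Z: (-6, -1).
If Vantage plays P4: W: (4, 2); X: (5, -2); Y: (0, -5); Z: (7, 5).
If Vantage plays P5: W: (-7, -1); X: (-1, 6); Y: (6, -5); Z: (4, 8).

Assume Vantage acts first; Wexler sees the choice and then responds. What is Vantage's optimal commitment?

P4

Solve by backward induction (Vantage leads).
- P1: Wexler compares -9, -9, 7, 6 and picks Y; Vantage would get -2.
- P2: Wexler compares 8, 3, -5, -6 and picks W; Vantage would get -2.
- P3: Wexler compares 9, 4, 0, -1 and picks W; Vantage would get 0.
- P4: Wexler compares 2, -2, -5, 5 and picks Z; Vantage would get 7.
- P5: Wexler compares -1, 6, -5, 8 and picks Z; Vantage would get 4.
Among -2, -2, 0, 7, 4, the best is 7 at P4. Subgame-perfect outcome: (P4, Z) with payoffs (7, 5).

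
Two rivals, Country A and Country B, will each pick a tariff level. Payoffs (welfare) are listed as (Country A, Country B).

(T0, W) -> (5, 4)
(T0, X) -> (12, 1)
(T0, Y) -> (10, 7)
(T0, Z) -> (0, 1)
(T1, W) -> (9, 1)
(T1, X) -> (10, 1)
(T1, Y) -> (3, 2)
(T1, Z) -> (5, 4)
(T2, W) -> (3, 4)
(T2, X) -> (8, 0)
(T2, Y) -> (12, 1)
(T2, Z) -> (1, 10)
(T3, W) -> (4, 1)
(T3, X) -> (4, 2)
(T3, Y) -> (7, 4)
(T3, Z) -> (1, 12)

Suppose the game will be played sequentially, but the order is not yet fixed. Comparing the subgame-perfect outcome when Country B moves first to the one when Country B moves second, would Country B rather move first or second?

second

If Country A leads: Country B's best replies are T0→Y, T1→Z, T2→Z, T3→Z; Country A's induced payoffs 10, 5, 1, 1; outcome (T0, Y), payoffs (10, 7).
If Country B leads: Country A's best replies are W→T1, X→T0, Y→T2, Z→T1; Country B's induced payoffs 1, 1, 1, 4; outcome (T1, Z), payoffs (5, 4).
Country B gets 4 moving first and 7 moving second, so Country B prefers to move second.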